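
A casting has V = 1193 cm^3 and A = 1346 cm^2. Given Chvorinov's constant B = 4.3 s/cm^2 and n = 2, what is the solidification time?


Formula: t_s = B * (V/A)^n  (Chvorinov's rule, n=2)
Modulus M = V/A = 1193/1346 = 0.886330 cm
M^2 = 0.886330^2 = 0.785581 cm^2
t_s = 4.3 * 0.785581 = 3.3780 s

3.3780 s


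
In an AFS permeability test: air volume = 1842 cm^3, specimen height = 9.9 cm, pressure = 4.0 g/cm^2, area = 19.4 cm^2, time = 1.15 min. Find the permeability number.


Formula: Permeability Number P = (V * H) / (p * A * t)
Numerator: V * H = 1842 * 9.9 = 18235.8
Denominator: p * A * t = 4.0 * 19.4 * 1.15 = 89.24
P = 18235.8 / 89.24 = 204.3456


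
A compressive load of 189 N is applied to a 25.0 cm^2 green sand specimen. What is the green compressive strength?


Formula: Compressive Strength = Force / Area
Strength = 189 N / 25.0 cm^2 = 7.5600 N/cm^2


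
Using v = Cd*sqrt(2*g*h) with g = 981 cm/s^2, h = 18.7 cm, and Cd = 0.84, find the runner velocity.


Formula: v = Cd * sqrt(2 * g * h)  (Torricelli with discharge coefficient)
2*g*h = 2 * 981 * 18.7 = 36689.4 cm^2/s^2
sqrt(36689.4) = 191.54477 cm/s
v = 0.84 * 191.54477 = 160.8976 cm/s

160.8976 cm/s


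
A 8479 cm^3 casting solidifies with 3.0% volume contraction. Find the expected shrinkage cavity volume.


Formula: V_shrink = V_casting * shrinkage_pct / 100
V_shrink = 8479 cm^3 * 3.0 / 100 = 254.3700 cm^3

Answer: 254.3700 cm^3


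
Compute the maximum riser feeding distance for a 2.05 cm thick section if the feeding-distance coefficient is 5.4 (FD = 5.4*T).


Formula: FD = 5.4 * T  (riser feeding-distance rule)
FD = 5.4 * 2.05 cm = 11.0700 cm

Final answer: 11.0700 cm


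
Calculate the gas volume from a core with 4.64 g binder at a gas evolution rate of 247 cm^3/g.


Formula: V_gas = W_binder * gas_evolution_rate
V = 4.64 g * 247 cm^3/g = 1146.0800 cm^3

1146.0800 cm^3


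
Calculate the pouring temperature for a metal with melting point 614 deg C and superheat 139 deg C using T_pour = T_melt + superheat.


Formula: T_pour = T_melt + Superheat
T_pour = 614 + 139 = 753 deg C

753 deg C


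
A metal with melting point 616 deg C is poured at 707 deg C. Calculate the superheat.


Formula: Superheat = T_pour - T_melt
Superheat = 707 - 616 = 91 deg C

Final answer: 91 deg C


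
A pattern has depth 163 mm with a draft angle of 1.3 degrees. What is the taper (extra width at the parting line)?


Formula: taper = depth * tan(draft_angle)
tan(1.3 deg) = 0.0226932
taper = 163 mm * 0.0226932 = 3.6990 mm

Final answer: 3.6990 mm


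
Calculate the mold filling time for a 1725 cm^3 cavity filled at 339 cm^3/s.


Formula: t_fill = V_mold / Q_flow
t = 1725 cm^3 / 339 cm^3/s = 5.0885 s

Final answer: 5.0885 s


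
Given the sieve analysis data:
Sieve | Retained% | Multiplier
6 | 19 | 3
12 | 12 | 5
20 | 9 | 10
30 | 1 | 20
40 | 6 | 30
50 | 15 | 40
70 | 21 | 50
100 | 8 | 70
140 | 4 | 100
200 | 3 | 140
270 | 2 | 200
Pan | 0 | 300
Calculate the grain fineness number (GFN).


Formula: GFN = sum(pct * multiplier) / sum(pct)
sum(pct * multiplier) = 3837
sum(pct) = 100
GFN = 3837 / 100 = 38.37

Answer: 38.37


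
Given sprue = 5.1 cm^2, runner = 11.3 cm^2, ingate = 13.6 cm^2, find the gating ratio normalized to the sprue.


Sprue:Runner:Ingate = 1 : 11.3/5.1 : 13.6/5.1 = 1:2.22:2.67

1:2.22:2.67


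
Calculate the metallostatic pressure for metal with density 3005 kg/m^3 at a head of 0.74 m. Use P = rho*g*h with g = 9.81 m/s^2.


Formula: P = rho * g * h
rho * g = 3005 * 9.81 = 29479.05 N/m^3
P = 29479.05 * 0.74 = 21814.4970 Pa

Answer: 21814.4970 Pa


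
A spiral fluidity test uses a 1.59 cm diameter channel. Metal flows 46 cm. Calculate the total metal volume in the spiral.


Formula: V = pi * (d/2)^2 * L  (cylinder volume)
Radius = 1.59/2 = 0.795 cm
V = pi * 0.795^2 * 46 = 91.3360 cm^3

Final answer: 91.3360 cm^3


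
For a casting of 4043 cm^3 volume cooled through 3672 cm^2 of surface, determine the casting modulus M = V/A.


Formula: Casting Modulus M = V / A
M = 4043 cm^3 / 3672 cm^2 = 1.1010 cm

1.1010 cm


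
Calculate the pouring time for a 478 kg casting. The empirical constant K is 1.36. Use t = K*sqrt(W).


Formula: t = K * sqrt(W)
sqrt(W) = sqrt(478) = 21.86321
t = 1.36 * 21.86321 = 29.7340 s


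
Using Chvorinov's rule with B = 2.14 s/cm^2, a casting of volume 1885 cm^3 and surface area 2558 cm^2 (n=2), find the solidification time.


Formula: t_s = B * (V/A)^n  (Chvorinov's rule, n=2)
Modulus M = V/A = 1885/2558 = 0.736904 cm
M^2 = 0.736904^2 = 0.543028 cm^2
t_s = 2.14 * 0.543028 = 1.1621 s


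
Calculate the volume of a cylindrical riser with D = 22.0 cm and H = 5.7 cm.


Formula: V = pi * (D/2)^2 * H  (cylinder volume)
Radius = D/2 = 22.0/2 = 11.0 cm
V = pi * 11.0^2 * 5.7 = 2166.7565 cm^3

Answer: 2166.7565 cm^3


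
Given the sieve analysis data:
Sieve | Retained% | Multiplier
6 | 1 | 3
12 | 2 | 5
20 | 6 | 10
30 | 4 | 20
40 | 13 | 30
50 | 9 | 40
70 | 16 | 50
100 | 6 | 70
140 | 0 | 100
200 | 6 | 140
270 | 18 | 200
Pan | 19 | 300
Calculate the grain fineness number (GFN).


Formula: GFN = sum(pct * multiplier) / sum(pct)
sum(pct * multiplier) = 12263
sum(pct) = 100
GFN = 12263 / 100 = 122.63

122.63


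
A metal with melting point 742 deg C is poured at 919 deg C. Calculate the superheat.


Formula: Superheat = T_pour - T_melt
Superheat = 919 - 742 = 177 deg C

177 deg C


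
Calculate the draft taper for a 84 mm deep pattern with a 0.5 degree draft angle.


Formula: taper = depth * tan(draft_angle)
tan(0.5 deg) = 0.0087269
taper = 84 mm * 0.0087269 = 0.7331 mm


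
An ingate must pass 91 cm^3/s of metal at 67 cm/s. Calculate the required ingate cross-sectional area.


Formula: A_ingate = Q / v  (continuity equation)
A = 91 cm^3/s / 67 cm/s = 1.3582 cm^2

1.3582 cm^2


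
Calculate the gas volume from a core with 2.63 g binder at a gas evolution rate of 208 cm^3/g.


Formula: V_gas = W_binder * gas_evolution_rate
V = 2.63 g * 208 cm^3/g = 547.0400 cm^3

Final answer: 547.0400 cm^3


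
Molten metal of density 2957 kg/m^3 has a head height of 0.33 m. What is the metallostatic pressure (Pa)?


Formula: P = rho * g * h
rho * g = 2957 * 9.81 = 29008.17 N/m^3
P = 29008.17 * 0.33 = 9572.6961 Pa

Final answer: 9572.6961 Pa


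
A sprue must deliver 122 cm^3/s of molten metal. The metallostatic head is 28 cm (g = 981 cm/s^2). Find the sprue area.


Formula: v = sqrt(2*g*h), A = Q/v
Velocity: v = sqrt(2 * 981 * 28) = sqrt(54936) = 234.3843 cm/s
Sprue area: A = Q / v = 122 / 234.3843 = 0.5205 cm^2

Final answer: 0.5205 cm^2


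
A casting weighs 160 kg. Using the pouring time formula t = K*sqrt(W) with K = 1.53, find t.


Formula: t = K * sqrt(W)
sqrt(W) = sqrt(160) = 12.64911
t = 1.53 * 12.64911 = 19.3531 s

Answer: 19.3531 s


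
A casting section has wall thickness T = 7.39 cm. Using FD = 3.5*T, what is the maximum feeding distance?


Formula: FD = 3.5 * T  (riser feeding-distance rule)
FD = 3.5 * 7.39 cm = 25.8650 cm

Final answer: 25.8650 cm


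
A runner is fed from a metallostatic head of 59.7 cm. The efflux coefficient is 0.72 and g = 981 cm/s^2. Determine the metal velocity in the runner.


Formula: v = Cd * sqrt(2 * g * h)  (Torricelli with discharge coefficient)
2*g*h = 2 * 981 * 59.7 = 117131.4 cm^2/s^2
sqrt(117131.4) = 342.24465 cm/s
v = 0.72 * 342.24465 = 246.4161 cm/s


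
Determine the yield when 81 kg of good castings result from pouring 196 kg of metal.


Formula: Casting Yield = (W_good / W_total) * 100
Yield = (81 kg / 196 kg) * 100 = 41.3265%

Final answer: 41.3265%


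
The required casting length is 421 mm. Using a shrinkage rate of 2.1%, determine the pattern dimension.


Formula: L_pattern = L_casting * (1 + shrinkage_rate/100)
Shrinkage factor = 1 + 2.1/100 = 1.021
L_pattern = 421 mm * 1.021 = 429.8410 mm

Answer: 429.8410 mm


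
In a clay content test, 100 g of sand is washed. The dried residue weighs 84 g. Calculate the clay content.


Formula: Clay% = (W_total - W_washed) / W_total * 100
Clay mass = 100 - 84 = 16 g
Clay% = 16 / 100 * 100 = 16.0000%

Final answer: 16.0000%


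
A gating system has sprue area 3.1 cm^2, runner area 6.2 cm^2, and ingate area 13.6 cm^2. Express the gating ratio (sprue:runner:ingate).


Sprue:Runner:Ingate = 1 : 6.2/3.1 : 13.6/3.1 = 1:2.00:4.39

1:2.00:4.39


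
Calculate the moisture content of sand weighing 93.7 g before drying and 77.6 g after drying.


Formula: MC = (W_wet - W_dry) / W_wet * 100
Water mass = 93.7 - 77.6 = 16.1 g
MC = 16.1 / 93.7 * 100 = 17.1825%


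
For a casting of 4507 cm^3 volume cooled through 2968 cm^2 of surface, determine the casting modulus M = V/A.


Formula: Casting Modulus M = V / A
M = 4507 cm^3 / 2968 cm^2 = 1.5185 cm

Final answer: 1.5185 cm


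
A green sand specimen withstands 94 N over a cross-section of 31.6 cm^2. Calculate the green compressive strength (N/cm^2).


Formula: Compressive Strength = Force / Area
Strength = 94 N / 31.6 cm^2 = 2.9747 N/cm^2

Final answer: 2.9747 N/cm^2


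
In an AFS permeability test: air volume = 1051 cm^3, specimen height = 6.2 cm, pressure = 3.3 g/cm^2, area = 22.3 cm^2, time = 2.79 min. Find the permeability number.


Formula: Permeability Number P = (V * H) / (p * A * t)
Numerator: V * H = 1051 * 6.2 = 6516.2
Denominator: p * A * t = 3.3 * 22.3 * 2.79 = 205.3161
P = 6516.2 / 205.3161 = 31.7374

Final answer: 31.7374


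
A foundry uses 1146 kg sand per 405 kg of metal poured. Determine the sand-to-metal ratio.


Formula: Sand-to-Metal Ratio = W_sand / W_metal
Ratio = 1146 kg / 405 kg = 2.8296


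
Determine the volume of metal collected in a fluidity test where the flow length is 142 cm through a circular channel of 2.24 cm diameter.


Formula: V = pi * (d/2)^2 * L  (cylinder volume)
Radius = 2.24/2 = 1.12 cm
V = pi * 1.12^2 * 142 = 559.5956 cm^3

Answer: 559.5956 cm^3


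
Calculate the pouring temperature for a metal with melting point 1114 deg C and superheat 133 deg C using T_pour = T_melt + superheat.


Formula: T_pour = T_melt + Superheat
T_pour = 1114 + 133 = 1247 deg C

Final answer: 1247 deg C


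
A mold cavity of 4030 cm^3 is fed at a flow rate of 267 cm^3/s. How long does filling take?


Formula: t_fill = V_mold / Q_flow
t = 4030 cm^3 / 267 cm^3/s = 15.0936 s


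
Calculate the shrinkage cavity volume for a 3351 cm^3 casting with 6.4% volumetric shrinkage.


Formula: V_shrink = V_casting * shrinkage_pct / 100
V_shrink = 3351 cm^3 * 6.4 / 100 = 214.4640 cm^3


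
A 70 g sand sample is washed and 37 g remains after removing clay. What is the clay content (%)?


Formula: Clay% = (W_total - W_washed) / W_total * 100
Clay mass = 70 - 37 = 33 g
Clay% = 33 / 70 * 100 = 47.1429%

47.1429%


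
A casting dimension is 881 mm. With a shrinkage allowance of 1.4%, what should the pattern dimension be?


Formula: L_pattern = L_casting * (1 + shrinkage_rate/100)
Shrinkage factor = 1 + 1.4/100 = 1.014
L_pattern = 881 mm * 1.014 = 893.3340 mm

893.3340 mm


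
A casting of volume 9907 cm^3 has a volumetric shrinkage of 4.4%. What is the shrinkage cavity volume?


Formula: V_shrink = V_casting * shrinkage_pct / 100
V_shrink = 9907 cm^3 * 4.4 / 100 = 435.9080 cm^3

435.9080 cm^3


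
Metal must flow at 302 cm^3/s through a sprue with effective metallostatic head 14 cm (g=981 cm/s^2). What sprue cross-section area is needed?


Formula: v = sqrt(2*g*h), A = Q/v
Velocity: v = sqrt(2 * 981 * 14) = sqrt(27468) = 165.7347 cm/s
Sprue area: A = Q / v = 302 / 165.7347 = 1.8222 cm^2


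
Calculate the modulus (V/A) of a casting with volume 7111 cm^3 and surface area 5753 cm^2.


Formula: Casting Modulus M = V / A
M = 7111 cm^3 / 5753 cm^2 = 1.2361 cm

1.2361 cm


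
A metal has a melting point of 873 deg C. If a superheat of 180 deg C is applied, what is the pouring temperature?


Formula: T_pour = T_melt + Superheat
T_pour = 873 + 180 = 1053 deg C

1053 deg C


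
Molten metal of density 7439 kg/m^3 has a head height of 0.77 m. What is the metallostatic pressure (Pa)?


Formula: P = rho * g * h
rho * g = 7439 * 9.81 = 72976.59 N/m^3
P = 72976.59 * 0.77 = 56191.9743 Pa

56191.9743 Pa


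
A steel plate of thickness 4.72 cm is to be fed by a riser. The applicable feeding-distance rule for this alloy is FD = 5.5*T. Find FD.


Formula: FD = 5.5 * T  (riser feeding-distance rule)
FD = 5.5 * 4.72 cm = 25.9600 cm

Final answer: 25.9600 cm


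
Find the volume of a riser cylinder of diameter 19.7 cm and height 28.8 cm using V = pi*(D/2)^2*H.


Formula: V = pi * (D/2)^2 * H  (cylinder volume)
Radius = D/2 = 19.7/2 = 9.85 cm
V = pi * 9.85^2 * 28.8 = 8778.3890 cm^3


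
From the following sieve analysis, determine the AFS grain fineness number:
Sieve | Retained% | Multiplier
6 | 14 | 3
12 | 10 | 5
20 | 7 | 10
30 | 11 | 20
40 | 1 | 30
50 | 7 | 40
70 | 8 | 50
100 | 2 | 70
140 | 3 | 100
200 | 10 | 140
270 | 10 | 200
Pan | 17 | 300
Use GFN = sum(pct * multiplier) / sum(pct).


Formula: GFN = sum(pct * multiplier) / sum(pct)
sum(pct * multiplier) = 10032
sum(pct) = 100
GFN = 10032 / 100 = 100.32

Final answer: 100.32


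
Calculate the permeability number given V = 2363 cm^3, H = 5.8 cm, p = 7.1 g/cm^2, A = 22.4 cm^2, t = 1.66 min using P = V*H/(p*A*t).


Formula: Permeability Number P = (V * H) / (p * A * t)
Numerator: V * H = 2363 * 5.8 = 13705.4
Denominator: p * A * t = 7.1 * 22.4 * 1.66 = 264.0064
P = 13705.4 / 264.0064 = 51.9131

Answer: 51.9131


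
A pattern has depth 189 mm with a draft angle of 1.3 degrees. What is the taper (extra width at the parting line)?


Formula: taper = depth * tan(draft_angle)
tan(1.3 deg) = 0.0226932
taper = 189 mm * 0.0226932 = 4.2890 mm

Answer: 4.2890 mm


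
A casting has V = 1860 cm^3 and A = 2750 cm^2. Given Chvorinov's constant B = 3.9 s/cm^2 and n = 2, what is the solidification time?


Formula: t_s = B * (V/A)^n  (Chvorinov's rule, n=2)
Modulus M = V/A = 1860/2750 = 0.676364 cm
M^2 = 0.676364^2 = 0.457468 cm^2
t_s = 3.9 * 0.457468 = 1.7841 s

Answer: 1.7841 s


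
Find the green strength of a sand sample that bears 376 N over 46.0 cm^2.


Formula: Compressive Strength = Force / Area
Strength = 376 N / 46.0 cm^2 = 8.1739 N/cm^2

8.1739 N/cm^2


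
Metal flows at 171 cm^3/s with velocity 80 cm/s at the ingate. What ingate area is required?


Formula: A_ingate = Q / v  (continuity equation)
A = 171 cm^3/s / 80 cm/s = 2.1375 cm^2

2.1375 cm^2


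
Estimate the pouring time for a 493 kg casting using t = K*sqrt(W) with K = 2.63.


Formula: t = K * sqrt(W)
sqrt(W) = sqrt(493) = 22.20360
t = 2.63 * 22.20360 = 58.3955 s

58.3955 s


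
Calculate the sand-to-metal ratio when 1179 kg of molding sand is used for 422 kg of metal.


Formula: Sand-to-Metal Ratio = W_sand / W_metal
Ratio = 1179 kg / 422 kg = 2.7938

Final answer: 2.7938


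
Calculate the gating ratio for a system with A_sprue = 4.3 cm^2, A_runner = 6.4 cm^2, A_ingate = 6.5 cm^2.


Sprue:Runner:Ingate = 1 : 6.4/4.3 : 6.5/4.3 = 1:1.49:1.51

Final answer: 1:1.49:1.51


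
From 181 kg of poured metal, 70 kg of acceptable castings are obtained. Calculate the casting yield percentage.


Formula: Casting Yield = (W_good / W_total) * 100
Yield = (70 kg / 181 kg) * 100 = 38.6740%

Answer: 38.6740%


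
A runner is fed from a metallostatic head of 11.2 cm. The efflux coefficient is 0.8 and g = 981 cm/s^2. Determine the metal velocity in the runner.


Formula: v = Cd * sqrt(2 * g * h)  (Torricelli with discharge coefficient)
2*g*h = 2 * 981 * 11.2 = 21974.4 cm^2/s^2
sqrt(21974.4) = 148.23765 cm/s
v = 0.8 * 148.23765 = 118.5901 cm/s


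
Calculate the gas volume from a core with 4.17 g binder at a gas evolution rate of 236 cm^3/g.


Formula: V_gas = W_binder * gas_evolution_rate
V = 4.17 g * 236 cm^3/g = 984.1200 cm^3


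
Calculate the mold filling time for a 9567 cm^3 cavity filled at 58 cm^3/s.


Formula: t_fill = V_mold / Q_flow
t = 9567 cm^3 / 58 cm^3/s = 164.9483 s

Answer: 164.9483 s


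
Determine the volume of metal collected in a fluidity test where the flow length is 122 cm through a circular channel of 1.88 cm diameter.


Formula: V = pi * (d/2)^2 * L  (cylinder volume)
Radius = 1.88/2 = 0.94 cm
V = pi * 0.94^2 * 122 = 338.6612 cm^3

338.6612 cm^3


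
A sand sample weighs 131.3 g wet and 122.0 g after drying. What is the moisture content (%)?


Formula: MC = (W_wet - W_dry) / W_wet * 100
Water mass = 131.3 - 122.0 = 9.3 g
MC = 9.3 / 131.3 * 100 = 7.0830%

7.0830%


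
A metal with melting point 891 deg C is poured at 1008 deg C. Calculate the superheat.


Formula: Superheat = T_pour - T_melt
Superheat = 1008 - 891 = 117 deg C

Final answer: 117 deg C


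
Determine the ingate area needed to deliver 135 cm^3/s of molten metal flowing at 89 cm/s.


Formula: A_ingate = Q / v  (continuity equation)
A = 135 cm^3/s / 89 cm/s = 1.5169 cm^2

Answer: 1.5169 cm^2


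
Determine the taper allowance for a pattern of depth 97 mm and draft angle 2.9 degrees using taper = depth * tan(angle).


Formula: taper = depth * tan(draft_angle)
tan(2.9 deg) = 0.0506578
taper = 97 mm * 0.0506578 = 4.9138 mm

Final answer: 4.9138 mm


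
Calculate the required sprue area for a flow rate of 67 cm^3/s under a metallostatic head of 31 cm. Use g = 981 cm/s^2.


Formula: v = sqrt(2*g*h), A = Q/v
Velocity: v = sqrt(2 * 981 * 31) = sqrt(60822) = 246.6212 cm/s
Sprue area: A = Q / v = 67 / 246.6212 = 0.2717 cm^2

Final answer: 0.2717 cm^2


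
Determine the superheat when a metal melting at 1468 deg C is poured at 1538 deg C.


Formula: Superheat = T_pour - T_melt
Superheat = 1538 - 1468 = 70 deg C


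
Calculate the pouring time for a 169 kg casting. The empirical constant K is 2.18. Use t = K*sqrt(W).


Formula: t = K * sqrt(W)
sqrt(W) = sqrt(169) = 13.00000
t = 2.18 * 13.00000 = 28.3400 s

Final answer: 28.3400 s


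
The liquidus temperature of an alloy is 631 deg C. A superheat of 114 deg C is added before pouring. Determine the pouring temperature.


Formula: T_pour = T_melt + Superheat
T_pour = 631 + 114 = 745 deg C

745 deg C


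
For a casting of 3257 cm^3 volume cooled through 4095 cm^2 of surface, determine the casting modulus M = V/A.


Formula: Casting Modulus M = V / A
M = 3257 cm^3 / 4095 cm^2 = 0.7954 cm

0.7954 cm


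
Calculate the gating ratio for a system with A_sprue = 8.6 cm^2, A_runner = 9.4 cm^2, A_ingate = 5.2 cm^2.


Sprue:Runner:Ingate = 1 : 9.4/8.6 : 5.2/8.6 = 1:1.09:0.60

Answer: 1:1.09:0.60


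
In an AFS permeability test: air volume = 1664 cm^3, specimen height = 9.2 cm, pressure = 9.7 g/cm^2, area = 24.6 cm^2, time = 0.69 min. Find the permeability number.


Formula: Permeability Number P = (V * H) / (p * A * t)
Numerator: V * H = 1664 * 9.2 = 15308.8
Denominator: p * A * t = 9.7 * 24.6 * 0.69 = 164.6478
P = 15308.8 / 164.6478 = 92.9791

Final answer: 92.9791


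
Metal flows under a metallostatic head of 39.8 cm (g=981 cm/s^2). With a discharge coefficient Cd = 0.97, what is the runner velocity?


Formula: v = Cd * sqrt(2 * g * h)  (Torricelli with discharge coefficient)
2*g*h = 2 * 981 * 39.8 = 78087.6 cm^2/s^2
sqrt(78087.6) = 279.44159 cm/s
v = 0.97 * 279.44159 = 271.0583 cm/s

271.0583 cm/s


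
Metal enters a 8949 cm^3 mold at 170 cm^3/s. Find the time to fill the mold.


Formula: t_fill = V_mold / Q_flow
t = 8949 cm^3 / 170 cm^3/s = 52.6412 s

Final answer: 52.6412 s


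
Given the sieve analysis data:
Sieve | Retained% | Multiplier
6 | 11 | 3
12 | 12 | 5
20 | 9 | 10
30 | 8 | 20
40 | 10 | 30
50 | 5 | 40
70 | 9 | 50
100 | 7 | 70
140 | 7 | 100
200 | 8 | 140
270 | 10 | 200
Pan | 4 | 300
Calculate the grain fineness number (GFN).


Formula: GFN = sum(pct * multiplier) / sum(pct)
sum(pct * multiplier) = 6803
sum(pct) = 100
GFN = 6803 / 100 = 68.03

Final answer: 68.03


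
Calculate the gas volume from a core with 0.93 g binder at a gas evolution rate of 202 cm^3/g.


Formula: V_gas = W_binder * gas_evolution_rate
V = 0.93 g * 202 cm^3/g = 187.8600 cm^3


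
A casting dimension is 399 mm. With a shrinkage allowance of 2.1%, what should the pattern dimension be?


Formula: L_pattern = L_casting * (1 + shrinkage_rate/100)
Shrinkage factor = 1 + 2.1/100 = 1.021
L_pattern = 399 mm * 1.021 = 407.3790 mm

407.3790 mm


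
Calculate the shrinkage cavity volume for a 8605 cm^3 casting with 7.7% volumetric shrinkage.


Formula: V_shrink = V_casting * shrinkage_pct / 100
V_shrink = 8605 cm^3 * 7.7 / 100 = 662.5850 cm^3


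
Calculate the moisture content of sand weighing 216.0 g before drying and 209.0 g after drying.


Formula: MC = (W_wet - W_dry) / W_wet * 100
Water mass = 216.0 - 209.0 = 7.0 g
MC = 7.0 / 216.0 * 100 = 3.2407%

Final answer: 3.2407%


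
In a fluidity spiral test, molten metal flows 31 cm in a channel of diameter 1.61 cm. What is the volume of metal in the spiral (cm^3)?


Formula: V = pi * (d/2)^2 * L  (cylinder volume)
Radius = 1.61/2 = 0.805 cm
V = pi * 0.805^2 * 31 = 63.1107 cm^3

63.1107 cm^3


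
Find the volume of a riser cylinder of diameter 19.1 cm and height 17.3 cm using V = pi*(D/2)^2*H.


Formula: V = pi * (D/2)^2 * H  (cylinder volume)
Radius = D/2 = 19.1/2 = 9.55 cm
V = pi * 9.55^2 * 17.3 = 4956.8151 cm^3

Final answer: 4956.8151 cm^3


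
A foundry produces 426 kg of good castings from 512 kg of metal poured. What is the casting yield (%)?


Formula: Casting Yield = (W_good / W_total) * 100
Yield = (426 kg / 512 kg) * 100 = 83.2031%


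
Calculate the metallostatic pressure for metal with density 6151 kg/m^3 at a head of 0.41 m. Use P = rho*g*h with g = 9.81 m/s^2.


Formula: P = rho * g * h
rho * g = 6151 * 9.81 = 60341.31 N/m^3
P = 60341.31 * 0.41 = 24739.9371 Pa


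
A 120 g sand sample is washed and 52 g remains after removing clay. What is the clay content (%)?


Formula: Clay% = (W_total - W_washed) / W_total * 100
Clay mass = 120 - 52 = 68 g
Clay% = 68 / 120 * 100 = 56.6667%

56.6667%


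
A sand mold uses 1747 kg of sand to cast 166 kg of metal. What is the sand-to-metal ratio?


Formula: Sand-to-Metal Ratio = W_sand / W_metal
Ratio = 1747 kg / 166 kg = 10.5241

10.5241


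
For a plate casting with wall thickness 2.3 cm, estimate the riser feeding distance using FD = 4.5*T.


Formula: FD = 4.5 * T  (riser feeding-distance rule)
FD = 4.5 * 2.3 cm = 10.3500 cm

10.3500 cm


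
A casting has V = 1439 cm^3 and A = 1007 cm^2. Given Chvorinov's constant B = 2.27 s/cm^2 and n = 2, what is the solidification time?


Formula: t_s = B * (V/A)^n  (Chvorinov's rule, n=2)
Modulus M = V/A = 1439/1007 = 1.428997 cm
M^2 = 1.428997^2 = 2.042032 cm^2
t_s = 2.27 * 2.042032 = 4.6354 s

Final answer: 4.6354 s


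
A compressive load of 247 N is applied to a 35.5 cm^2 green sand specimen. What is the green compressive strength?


Formula: Compressive Strength = Force / Area
Strength = 247 N / 35.5 cm^2 = 6.9577 N/cm^2


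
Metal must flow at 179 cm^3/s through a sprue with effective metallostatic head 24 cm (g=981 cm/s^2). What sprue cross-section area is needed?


Formula: v = sqrt(2*g*h), A = Q/v
Velocity: v = sqrt(2 * 981 * 24) = sqrt(47088) = 216.9977 cm/s
Sprue area: A = Q / v = 179 / 216.9977 = 0.8249 cm^2

Answer: 0.8249 cm^2


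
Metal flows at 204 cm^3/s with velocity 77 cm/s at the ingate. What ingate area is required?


Formula: A_ingate = Q / v  (continuity equation)
A = 204 cm^3/s / 77 cm/s = 2.6494 cm^2

Final answer: 2.6494 cm^2


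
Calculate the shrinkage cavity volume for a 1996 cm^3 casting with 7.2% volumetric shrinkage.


Formula: V_shrink = V_casting * shrinkage_pct / 100
V_shrink = 1996 cm^3 * 7.2 / 100 = 143.7120 cm^3

Final answer: 143.7120 cm^3


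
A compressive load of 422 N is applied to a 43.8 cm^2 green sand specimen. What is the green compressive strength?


Formula: Compressive Strength = Force / Area
Strength = 422 N / 43.8 cm^2 = 9.6347 N/cm^2


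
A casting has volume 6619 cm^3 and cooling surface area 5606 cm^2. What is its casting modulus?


Formula: Casting Modulus M = V / A
M = 6619 cm^3 / 5606 cm^2 = 1.1807 cm

Answer: 1.1807 cm


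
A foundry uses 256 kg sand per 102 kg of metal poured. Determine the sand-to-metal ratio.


Formula: Sand-to-Metal Ratio = W_sand / W_metal
Ratio = 256 kg / 102 kg = 2.5098

2.5098


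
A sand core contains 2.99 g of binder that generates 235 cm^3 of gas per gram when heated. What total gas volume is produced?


Formula: V_gas = W_binder * gas_evolution_rate
V = 2.99 g * 235 cm^3/g = 702.6500 cm^3

Final answer: 702.6500 cm^3


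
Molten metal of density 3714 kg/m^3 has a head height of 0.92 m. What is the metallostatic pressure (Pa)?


Formula: P = rho * g * h
rho * g = 3714 * 9.81 = 36434.34 N/m^3
P = 36434.34 * 0.92 = 33519.5928 Pa


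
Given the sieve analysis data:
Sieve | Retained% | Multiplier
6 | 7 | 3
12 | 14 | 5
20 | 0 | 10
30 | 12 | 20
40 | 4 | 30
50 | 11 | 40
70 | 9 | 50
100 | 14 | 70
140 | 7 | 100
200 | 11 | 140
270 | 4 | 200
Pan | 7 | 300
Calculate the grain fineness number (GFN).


Formula: GFN = sum(pct * multiplier) / sum(pct)
sum(pct * multiplier) = 7461
sum(pct) = 100
GFN = 7461 / 100 = 74.61

Final answer: 74.61


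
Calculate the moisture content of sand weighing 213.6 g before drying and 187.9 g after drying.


Formula: MC = (W_wet - W_dry) / W_wet * 100
Water mass = 213.6 - 187.9 = 25.7 g
MC = 25.7 / 213.6 * 100 = 12.0318%

Final answer: 12.0318%


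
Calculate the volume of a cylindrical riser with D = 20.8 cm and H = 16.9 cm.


Formula: V = pi * (D/2)^2 * H  (cylinder volume)
Radius = D/2 = 20.8/2 = 10.4 cm
V = pi * 10.4^2 * 16.9 = 5742.5298 cm^3


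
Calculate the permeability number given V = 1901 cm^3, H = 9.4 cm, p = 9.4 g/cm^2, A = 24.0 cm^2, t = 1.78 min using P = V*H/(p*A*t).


Formula: Permeability Number P = (V * H) / (p * A * t)
Numerator: V * H = 1901 * 9.4 = 17869.4
Denominator: p * A * t = 9.4 * 24.0 * 1.78 = 401.568
P = 17869.4 / 401.568 = 44.4991


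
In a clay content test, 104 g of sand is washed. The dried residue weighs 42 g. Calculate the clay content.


Formula: Clay% = (W_total - W_washed) / W_total * 100
Clay mass = 104 - 42 = 62 g
Clay% = 62 / 104 * 100 = 59.6154%

Final answer: 59.6154%


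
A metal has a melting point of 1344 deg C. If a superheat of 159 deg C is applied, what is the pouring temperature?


Formula: T_pour = T_melt + Superheat
T_pour = 1344 + 159 = 1503 deg C

Answer: 1503 deg C


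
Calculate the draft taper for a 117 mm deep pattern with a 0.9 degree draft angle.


Formula: taper = depth * tan(draft_angle)
tan(0.9 deg) = 0.0157093
taper = 117 mm * 0.0157093 = 1.8380 mm

Final answer: 1.8380 mm


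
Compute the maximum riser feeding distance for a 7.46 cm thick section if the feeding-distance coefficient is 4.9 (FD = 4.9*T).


Formula: FD = 4.9 * T  (riser feeding-distance rule)
FD = 4.9 * 7.46 cm = 36.5540 cm

Answer: 36.5540 cm


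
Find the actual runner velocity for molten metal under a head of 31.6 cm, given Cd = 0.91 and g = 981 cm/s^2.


Formula: v = Cd * sqrt(2 * g * h)  (Torricelli with discharge coefficient)
2*g*h = 2 * 981 * 31.6 = 61999.2 cm^2/s^2
sqrt(61999.2) = 248.99639 cm/s
v = 0.91 * 248.99639 = 226.5867 cm/s

Final answer: 226.5867 cm/s


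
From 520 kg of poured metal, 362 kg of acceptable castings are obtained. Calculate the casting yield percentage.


Formula: Casting Yield = (W_good / W_total) * 100
Yield = (362 kg / 520 kg) * 100 = 69.6154%


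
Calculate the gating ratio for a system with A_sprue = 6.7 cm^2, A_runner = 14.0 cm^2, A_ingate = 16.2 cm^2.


Sprue:Runner:Ingate = 1 : 14.0/6.7 : 16.2/6.7 = 1:2.09:2.42

Answer: 1:2.09:2.42


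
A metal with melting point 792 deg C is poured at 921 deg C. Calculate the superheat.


Formula: Superheat = T_pour - T_melt
Superheat = 921 - 792 = 129 deg C

Final answer: 129 deg C


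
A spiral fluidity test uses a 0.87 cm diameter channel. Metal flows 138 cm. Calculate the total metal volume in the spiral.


Formula: V = pi * (d/2)^2 * L  (cylinder volume)
Radius = 0.87/2 = 0.435 cm
V = pi * 0.435^2 * 138 = 82.0366 cm^3

Answer: 82.0366 cm^3


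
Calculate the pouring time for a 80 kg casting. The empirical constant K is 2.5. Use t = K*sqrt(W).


Formula: t = K * sqrt(W)
sqrt(W) = sqrt(80) = 8.94427
t = 2.5 * 8.94427 = 22.3607 s


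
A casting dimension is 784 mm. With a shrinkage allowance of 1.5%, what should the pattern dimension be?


Formula: L_pattern = L_casting * (1 + shrinkage_rate/100)
Shrinkage factor = 1 + 1.5/100 = 1.015
L_pattern = 784 mm * 1.015 = 795.7600 mm

Answer: 795.7600 mm


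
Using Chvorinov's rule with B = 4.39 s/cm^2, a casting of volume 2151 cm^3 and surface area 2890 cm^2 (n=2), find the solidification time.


Formula: t_s = B * (V/A)^n  (Chvorinov's rule, n=2)
Modulus M = V/A = 2151/2890 = 0.744291 cm
M^2 = 0.744291^2 = 0.553969 cm^2
t_s = 4.39 * 0.553969 = 2.4319 s

2.4319 s


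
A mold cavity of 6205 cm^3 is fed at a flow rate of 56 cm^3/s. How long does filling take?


Formula: t_fill = V_mold / Q_flow
t = 6205 cm^3 / 56 cm^3/s = 110.8036 s

Final answer: 110.8036 s


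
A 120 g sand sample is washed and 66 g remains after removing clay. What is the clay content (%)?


Formula: Clay% = (W_total - W_washed) / W_total * 100
Clay mass = 120 - 66 = 54 g
Clay% = 54 / 120 * 100 = 45.0000%

Final answer: 45.0000%


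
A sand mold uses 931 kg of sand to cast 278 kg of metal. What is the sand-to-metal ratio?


Formula: Sand-to-Metal Ratio = W_sand / W_metal
Ratio = 931 kg / 278 kg = 3.3489

Final answer: 3.3489


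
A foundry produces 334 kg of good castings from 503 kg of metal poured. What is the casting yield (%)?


Formula: Casting Yield = (W_good / W_total) * 100
Yield = (334 kg / 503 kg) * 100 = 66.4016%


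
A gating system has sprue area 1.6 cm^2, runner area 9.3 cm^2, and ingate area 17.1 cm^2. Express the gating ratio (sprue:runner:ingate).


Sprue:Runner:Ingate = 1 : 9.3/1.6 : 17.1/1.6 = 1:5.81:10.69

1:5.81:10.69


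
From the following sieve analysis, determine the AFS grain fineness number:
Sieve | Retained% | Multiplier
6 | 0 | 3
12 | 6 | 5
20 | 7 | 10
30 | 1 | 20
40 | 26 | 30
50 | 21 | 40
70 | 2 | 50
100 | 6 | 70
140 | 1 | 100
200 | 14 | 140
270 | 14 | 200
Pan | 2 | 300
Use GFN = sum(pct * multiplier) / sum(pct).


Formula: GFN = sum(pct * multiplier) / sum(pct)
sum(pct * multiplier) = 7720
sum(pct) = 100
GFN = 7720 / 100 = 77.20

Final answer: 77.20


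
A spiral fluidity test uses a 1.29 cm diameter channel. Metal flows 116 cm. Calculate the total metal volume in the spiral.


Formula: V = pi * (d/2)^2 * L  (cylinder volume)
Radius = 1.29/2 = 0.645 cm
V = pi * 0.645^2 * 116 = 151.6098 cm^3

Answer: 151.6098 cm^3


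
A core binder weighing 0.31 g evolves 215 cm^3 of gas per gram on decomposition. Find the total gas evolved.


Formula: V_gas = W_binder * gas_evolution_rate
V = 0.31 g * 215 cm^3/g = 66.6500 cm^3

Final answer: 66.6500 cm^3


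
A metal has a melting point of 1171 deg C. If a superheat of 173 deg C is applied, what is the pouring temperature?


Formula: T_pour = T_melt + Superheat
T_pour = 1171 + 173 = 1344 deg C

Final answer: 1344 deg C


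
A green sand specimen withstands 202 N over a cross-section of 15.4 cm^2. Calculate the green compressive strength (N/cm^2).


Formula: Compressive Strength = Force / Area
Strength = 202 N / 15.4 cm^2 = 13.1169 N/cm^2

13.1169 N/cm^2


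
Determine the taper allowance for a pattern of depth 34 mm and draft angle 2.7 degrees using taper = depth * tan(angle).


Formula: taper = depth * tan(draft_angle)
tan(2.7 deg) = 0.0471588
taper = 34 mm * 0.0471588 = 1.6034 mm

Answer: 1.6034 mm


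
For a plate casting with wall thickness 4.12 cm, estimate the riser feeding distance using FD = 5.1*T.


Formula: FD = 5.1 * T  (riser feeding-distance rule)
FD = 5.1 * 4.12 cm = 21.0120 cm

21.0120 cm


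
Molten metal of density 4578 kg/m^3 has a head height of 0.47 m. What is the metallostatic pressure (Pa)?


Formula: P = rho * g * h
rho * g = 4578 * 9.81 = 44910.18 N/m^3
P = 44910.18 * 0.47 = 21107.7846 Pa

Final answer: 21107.7846 Pa


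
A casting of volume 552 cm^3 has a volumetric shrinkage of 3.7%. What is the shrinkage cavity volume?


Formula: V_shrink = V_casting * shrinkage_pct / 100
V_shrink = 552 cm^3 * 3.7 / 100 = 20.4240 cm^3

20.4240 cm^3


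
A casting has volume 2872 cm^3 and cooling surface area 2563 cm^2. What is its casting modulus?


Formula: Casting Modulus M = V / A
M = 2872 cm^3 / 2563 cm^2 = 1.1206 cm

Final answer: 1.1206 cm


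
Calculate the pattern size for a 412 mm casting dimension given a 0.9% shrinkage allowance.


Formula: L_pattern = L_casting * (1 + shrinkage_rate/100)
Shrinkage factor = 1 + 0.9/100 = 1.009
L_pattern = 412 mm * 1.009 = 415.7080 mm

415.7080 mm


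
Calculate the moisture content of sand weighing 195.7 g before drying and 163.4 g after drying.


Formula: MC = (W_wet - W_dry) / W_wet * 100
Water mass = 195.7 - 163.4 = 32.3 g
MC = 32.3 / 195.7 * 100 = 16.5049%

Answer: 16.5049%


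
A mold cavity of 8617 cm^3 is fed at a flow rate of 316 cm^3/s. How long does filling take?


Formula: t_fill = V_mold / Q_flow
t = 8617 cm^3 / 316 cm^3/s = 27.2690 s

27.2690 s


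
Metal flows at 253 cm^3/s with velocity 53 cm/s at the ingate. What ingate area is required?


Formula: A_ingate = Q / v  (continuity equation)
A = 253 cm^3/s / 53 cm/s = 4.7736 cm^2

Answer: 4.7736 cm^2


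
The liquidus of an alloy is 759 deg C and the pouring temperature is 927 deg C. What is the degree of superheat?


Formula: Superheat = T_pour - T_melt
Superheat = 927 - 759 = 168 deg C

Answer: 168 deg C


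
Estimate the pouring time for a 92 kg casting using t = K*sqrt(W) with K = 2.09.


Formula: t = K * sqrt(W)
sqrt(W) = sqrt(92) = 9.59166
t = 2.09 * 9.59166 = 20.0466 s

20.0466 s


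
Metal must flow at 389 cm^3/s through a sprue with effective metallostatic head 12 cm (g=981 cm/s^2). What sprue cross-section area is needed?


Formula: v = sqrt(2*g*h), A = Q/v
Velocity: v = sqrt(2 * 981 * 12) = sqrt(23544) = 153.4405 cm/s
Sprue area: A = Q / v = 389 / 153.4405 = 2.5352 cm^2

2.5352 cm^2


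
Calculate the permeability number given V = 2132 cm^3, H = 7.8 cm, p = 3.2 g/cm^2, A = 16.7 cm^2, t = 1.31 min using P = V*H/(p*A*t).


Formula: Permeability Number P = (V * H) / (p * A * t)
Numerator: V * H = 2132 * 7.8 = 16629.6
Denominator: p * A * t = 3.2 * 16.7 * 1.31 = 70.0064
P = 16629.6 / 70.0064 = 237.5440


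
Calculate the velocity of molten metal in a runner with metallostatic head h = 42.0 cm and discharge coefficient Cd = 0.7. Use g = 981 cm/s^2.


Formula: v = Cd * sqrt(2 * g * h)  (Torricelli with discharge coefficient)
2*g*h = 2 * 981 * 42.0 = 82404.0 cm^2/s^2
sqrt(82404.0) = 287.06097 cm/s
v = 0.7 * 287.06097 = 200.9427 cm/s

Answer: 200.9427 cm/s


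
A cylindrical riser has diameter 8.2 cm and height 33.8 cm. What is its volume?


Formula: V = pi * (D/2)^2 * H  (cylinder volume)
Radius = D/2 = 8.2/2 = 4.1 cm
V = pi * 4.1^2 * 33.8 = 1784.9838 cm^3

Answer: 1784.9838 cm^3


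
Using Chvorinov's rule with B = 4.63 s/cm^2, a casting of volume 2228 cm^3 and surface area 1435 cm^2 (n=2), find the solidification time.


Formula: t_s = B * (V/A)^n  (Chvorinov's rule, n=2)
Modulus M = V/A = 2228/1435 = 1.552613 cm
M^2 = 1.552613^2 = 2.410607 cm^2
t_s = 4.63 * 2.410607 = 11.1611 s


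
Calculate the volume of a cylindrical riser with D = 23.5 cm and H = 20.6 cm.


Formula: V = pi * (D/2)^2 * H  (cylinder volume)
Radius = D/2 = 23.5/2 = 11.75 cm
V = pi * 11.75^2 * 20.6 = 8934.9644 cm^3


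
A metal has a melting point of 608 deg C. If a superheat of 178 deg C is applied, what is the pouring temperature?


Formula: T_pour = T_melt + Superheat
T_pour = 608 + 178 = 786 deg C

Answer: 786 deg C


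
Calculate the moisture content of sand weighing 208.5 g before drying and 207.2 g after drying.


Formula: MC = (W_wet - W_dry) / W_wet * 100
Water mass = 208.5 - 207.2 = 1.3 g
MC = 1.3 / 208.5 * 100 = 0.6235%

Answer: 0.6235%


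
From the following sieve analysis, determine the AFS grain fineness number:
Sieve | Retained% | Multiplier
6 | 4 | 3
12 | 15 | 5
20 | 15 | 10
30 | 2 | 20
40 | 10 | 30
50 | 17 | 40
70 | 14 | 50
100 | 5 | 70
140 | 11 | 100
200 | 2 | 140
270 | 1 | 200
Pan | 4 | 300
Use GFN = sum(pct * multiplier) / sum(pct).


Formula: GFN = sum(pct * multiplier) / sum(pct)
sum(pct * multiplier) = 5087
sum(pct) = 100
GFN = 5087 / 100 = 50.87

Final answer: 50.87


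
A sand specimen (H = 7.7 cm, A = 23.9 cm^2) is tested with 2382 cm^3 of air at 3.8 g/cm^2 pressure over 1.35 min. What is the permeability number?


Formula: Permeability Number P = (V * H) / (p * A * t)
Numerator: V * H = 2382 * 7.7 = 18341.4
Denominator: p * A * t = 3.8 * 23.9 * 1.35 = 122.607
P = 18341.4 / 122.607 = 149.5950

Answer: 149.5950


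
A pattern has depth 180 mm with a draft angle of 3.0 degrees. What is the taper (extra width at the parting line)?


Formula: taper = depth * tan(draft_angle)
tan(3.0 deg) = 0.0524078
taper = 180 mm * 0.0524078 = 9.4334 mm


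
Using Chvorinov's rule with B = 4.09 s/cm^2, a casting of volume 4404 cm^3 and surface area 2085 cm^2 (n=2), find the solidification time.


Formula: t_s = B * (V/A)^n  (Chvorinov's rule, n=2)
Modulus M = V/A = 4404/2085 = 2.112230 cm
M^2 = 2.112230^2 = 4.461516 cm^2
t_s = 4.09 * 4.461516 = 18.2476 s

Answer: 18.2476 s


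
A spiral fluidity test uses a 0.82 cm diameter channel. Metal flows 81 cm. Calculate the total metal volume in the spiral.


Formula: V = pi * (d/2)^2 * L  (cylinder volume)
Radius = 0.82/2 = 0.41 cm
V = pi * 0.41^2 * 81 = 42.7762 cm^3


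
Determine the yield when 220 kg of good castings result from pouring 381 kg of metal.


Formula: Casting Yield = (W_good / W_total) * 100
Yield = (220 kg / 381 kg) * 100 = 57.7428%


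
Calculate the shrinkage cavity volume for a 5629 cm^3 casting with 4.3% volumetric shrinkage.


Formula: V_shrink = V_casting * shrinkage_pct / 100
V_shrink = 5629 cm^3 * 4.3 / 100 = 242.0470 cm^3

Answer: 242.0470 cm^3


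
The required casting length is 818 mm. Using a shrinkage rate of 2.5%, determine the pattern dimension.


Formula: L_pattern = L_casting * (1 + shrinkage_rate/100)
Shrinkage factor = 1 + 2.5/100 = 1.025
L_pattern = 818 mm * 1.025 = 838.4500 mm

838.4500 mm


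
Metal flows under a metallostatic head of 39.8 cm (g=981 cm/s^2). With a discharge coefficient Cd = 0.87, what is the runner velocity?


Formula: v = Cd * sqrt(2 * g * h)  (Torricelli with discharge coefficient)
2*g*h = 2 * 981 * 39.8 = 78087.6 cm^2/s^2
sqrt(78087.6) = 279.44159 cm/s
v = 0.87 * 279.44159 = 243.1142 cm/s

243.1142 cm/s


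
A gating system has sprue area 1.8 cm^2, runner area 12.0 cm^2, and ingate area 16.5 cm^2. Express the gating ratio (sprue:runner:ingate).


Sprue:Runner:Ingate = 1 : 12.0/1.8 : 16.5/1.8 = 1:6.67:9.17

Answer: 1:6.67:9.17


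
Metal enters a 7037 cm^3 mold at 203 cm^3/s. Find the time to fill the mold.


Formula: t_fill = V_mold / Q_flow
t = 7037 cm^3 / 203 cm^3/s = 34.6650 s

34.6650 s


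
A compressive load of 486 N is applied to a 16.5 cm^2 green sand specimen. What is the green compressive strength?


Formula: Compressive Strength = Force / Area
Strength = 486 N / 16.5 cm^2 = 29.4545 N/cm^2

Final answer: 29.4545 N/cm^2


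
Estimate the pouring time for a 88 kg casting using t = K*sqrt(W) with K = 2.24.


Formula: t = K * sqrt(W)
sqrt(W) = sqrt(88) = 9.38083
t = 2.24 * 9.38083 = 21.0131 s


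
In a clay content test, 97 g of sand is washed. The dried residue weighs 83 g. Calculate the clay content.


Formula: Clay% = (W_total - W_washed) / W_total * 100
Clay mass = 97 - 83 = 14 g
Clay% = 14 / 97 * 100 = 14.4330%

14.4330%
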